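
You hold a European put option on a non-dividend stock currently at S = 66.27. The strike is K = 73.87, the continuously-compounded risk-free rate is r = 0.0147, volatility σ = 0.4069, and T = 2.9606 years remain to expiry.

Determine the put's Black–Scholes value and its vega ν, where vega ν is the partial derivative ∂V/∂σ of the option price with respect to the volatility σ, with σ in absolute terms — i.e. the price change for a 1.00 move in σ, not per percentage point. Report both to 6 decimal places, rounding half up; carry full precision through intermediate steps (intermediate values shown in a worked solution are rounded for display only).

σ√T = 0.4069·√2.9606 = 0.700128
d₁ = (ln(S/K) + (r+σ²/2)T) / (σ√T) = (ln(66.27/73.87) + (0.0147+0.4069²/2)·2.9606) / 0.700128 = (-0.108569 + 0.288611) / 0.700128 = 0.257154
d₂ = d₁ − σ√T = 0.257154 − 0.700128 = -0.442974
e^{−rT} = e^{−0.0147·2.9606} = 0.957413
N(−d₁) = 0.398530,  N(−d₂) = 0.671108
Put price V = K·e^{−rT}·N(−d₂) − S·N(−d₁) = 47.463464 − 26.410568 = 21.052895
φ(d₁) = (1/√(2π))·e^{−d₁²/2} = 0.385967
ν = S·φ(d₁)·√T = 44.010601

price = 21.052895
ν = 44.010601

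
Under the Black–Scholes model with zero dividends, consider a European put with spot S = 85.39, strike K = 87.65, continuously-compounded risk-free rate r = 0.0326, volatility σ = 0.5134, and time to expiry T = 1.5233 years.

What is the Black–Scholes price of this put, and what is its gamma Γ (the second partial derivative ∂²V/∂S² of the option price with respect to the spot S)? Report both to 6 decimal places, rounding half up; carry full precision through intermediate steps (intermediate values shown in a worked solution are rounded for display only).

price = 20.003821
Γ = 0.006925

σ√T = 0.5134·√1.5233 = 0.633649
d₁ = (ln(S/K) + (r+σ²/2)T) / (σ√T) = (ln(85.39/87.65) + (0.0326+0.5134²/2)·1.5233) / 0.633649 = (-0.026123 + 0.250415) / 0.633649 = 0.353970
d₂ = d₁ − σ√T = 0.353970 − 0.633649 = -0.279679
e^{−rT} = e^{−0.0326·1.5233} = 0.951553
N(−d₁) = 0.361681,  N(−d₂) = 0.610138
Put price V = K·e^{−rT}·N(−d₂) − S·N(−d₁) = 50.887751 − 30.883929 = 20.003821
φ(d₁) = (1/√(2π))·e^{−d₁²/2} = 0.374716
Γ = φ(d₁) / (S·σ·√T) = 0.006925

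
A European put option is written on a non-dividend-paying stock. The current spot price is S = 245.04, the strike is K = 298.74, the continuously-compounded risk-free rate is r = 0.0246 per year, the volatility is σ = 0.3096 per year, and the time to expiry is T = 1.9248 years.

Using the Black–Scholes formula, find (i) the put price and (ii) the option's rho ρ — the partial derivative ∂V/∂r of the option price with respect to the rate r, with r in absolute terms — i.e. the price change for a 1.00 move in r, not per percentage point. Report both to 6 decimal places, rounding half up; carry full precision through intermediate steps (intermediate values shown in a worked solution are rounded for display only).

price = 67.702764
ρ = -391.712017

σ√T = 0.3096·√1.9248 = 0.429530
d₁ = (ln(S/K) + (r+σ²/2)T) / (σ√T) = (ln(245.04/298.74) + (0.0246+0.3096²/2)·1.9248) / 0.429530 = (-0.198152 + 0.139598) / 0.429530 = -0.136321
d₂ = d₁ − σ√T = -0.136321 − 0.429530 = -0.565851
e^{−rT} = e^{−0.0246·1.9248} = 0.953753
N(−d₁) = 0.554216,  N(−d₂) = 0.714253
Put price V = K·e^{−rT}·N(−d₂) − S·N(−d₁) = 203.507906 − 135.805141 = 67.702764
ρ = −K·T·e^{−rT}·N(−d₂) = -391.712017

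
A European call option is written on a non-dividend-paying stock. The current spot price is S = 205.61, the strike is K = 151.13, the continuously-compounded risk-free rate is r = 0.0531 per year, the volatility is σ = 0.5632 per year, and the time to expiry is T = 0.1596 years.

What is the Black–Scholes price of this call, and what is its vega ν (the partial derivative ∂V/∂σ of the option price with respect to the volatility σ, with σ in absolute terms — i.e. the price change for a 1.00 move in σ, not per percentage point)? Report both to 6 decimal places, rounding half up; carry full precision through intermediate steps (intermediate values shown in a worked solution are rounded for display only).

σ√T = 0.5632·√0.1596 = 0.224998
d₁ = (ln(S/K) + (r+σ²/2)T) / (σ√T) = (ln(205.61/151.13) + (0.0531+0.5632²/2)·0.1596) / 0.224998 = (0.307841 + 0.033787) / 0.224998 = 1.518357
d₂ = d₁ − σ√T = 1.518357 − 0.224998 = 1.293359
e^{−rT} = e^{−0.0531·0.1596} = 0.991561
N(d₁) = 0.935538,  N(d₂) = 0.902057
Call price V = S·N(d₁) − K·e^{−rT}·N(d₂) = 192.355925 − 135.177336 = 57.178589
φ(d₁) = (1/√(2π))·e^{−d₁²/2} = 0.125979
ν = S·φ(d₁)·√T = 10.348031

price = 57.178589
ν = 10.348031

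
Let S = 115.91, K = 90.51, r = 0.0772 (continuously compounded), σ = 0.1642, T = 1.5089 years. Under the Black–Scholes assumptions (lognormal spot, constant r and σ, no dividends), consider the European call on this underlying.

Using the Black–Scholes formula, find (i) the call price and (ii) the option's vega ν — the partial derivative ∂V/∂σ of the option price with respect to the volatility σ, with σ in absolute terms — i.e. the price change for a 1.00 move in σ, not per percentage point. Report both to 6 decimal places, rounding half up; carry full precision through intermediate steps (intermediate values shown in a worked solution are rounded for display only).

σ√T = 0.1642·√1.5089 = 0.201699
d₁ = (ln(S/K) + (r+σ²/2)T) / (σ√T) = (ln(115.91/90.51) + (0.0772+0.1642²/2)·1.5089) / 0.201699 = (0.247354 + 0.136828) / 0.201699 = 1.904731
d₂ = d₁ − σ√T = 1.904731 − 0.201699 = 1.703032
e^{−rT} = e^{−0.0772·1.5089} = 0.890042
N(d₁) = 0.971592,  N(d₂) = 0.955719
Call price V = S·N(d₁) − K·e^{−rT}·N(d₂) = 112.617282 − 76.990487 = 35.626795
φ(d₁) = (1/√(2π))·e^{−d₁²/2} = 0.065028
ν = S·φ(d₁)·√T = 9.258724

price = 35.626795
ν = 9.258724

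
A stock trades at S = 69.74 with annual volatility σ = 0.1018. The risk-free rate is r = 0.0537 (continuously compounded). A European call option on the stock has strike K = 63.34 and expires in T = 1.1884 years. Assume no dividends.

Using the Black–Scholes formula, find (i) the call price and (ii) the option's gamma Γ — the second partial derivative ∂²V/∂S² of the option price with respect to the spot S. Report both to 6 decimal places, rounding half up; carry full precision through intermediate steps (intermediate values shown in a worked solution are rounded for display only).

σ√T = 0.1018·√1.1884 = 0.110976
d₁ = (ln(S/K) + (r+σ²/2)T) / (σ√T) = (ln(69.74/63.34) + (0.0537+0.1018²/2)·1.1884) / 0.110976 = (0.096257 + 0.069975) / 0.110976 = 1.497909
d₂ = d₁ − σ√T = 1.497909 − 0.110976 = 1.386933
e^{−rT} = e^{−0.0537·1.1884} = 0.938177
N(d₁) = 0.932922,  N(d₂) = 0.917269
Call price V = S·N(d₁) − K·e^{−rT}·N(d₂) = 65.061945 − 54.507880 = 10.554065
φ(d₁) = (1/√(2π))·e^{−d₁²/2} = 0.129924
Γ = φ(d₁) / (S·σ·√T) = 0.016787

price = 10.554065
Γ = 0.016787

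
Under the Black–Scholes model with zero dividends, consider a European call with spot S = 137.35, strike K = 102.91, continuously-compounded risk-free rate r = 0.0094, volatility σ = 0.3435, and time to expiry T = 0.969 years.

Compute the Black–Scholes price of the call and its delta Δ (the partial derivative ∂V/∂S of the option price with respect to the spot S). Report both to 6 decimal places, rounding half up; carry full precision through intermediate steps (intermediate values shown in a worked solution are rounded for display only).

price = 39.500443
Δ = 0.853082

σ√T = 0.3435·√0.969 = 0.338134
d₁ = (ln(S/K) + (r+σ²/2)T) / (σ√T) = (ln(137.35/102.91) + (0.0094+0.3435²/2)·0.969) / 0.338134 = (0.288678 + 0.066276) / 0.338134 = 1.049742
d₂ = d₁ − σ√T = 1.049742 − 0.338134 = 0.711609
e^{−rT} = e^{−0.0094·0.969} = 0.990933
N(d₁) = 0.853082,  N(d₂) = 0.761646
Call price V = S·N(d₁) − K·e^{−rT}·N(d₂) = 117.170775 − 77.670332 = 39.500443
Δ = N(d₁) = 0.853082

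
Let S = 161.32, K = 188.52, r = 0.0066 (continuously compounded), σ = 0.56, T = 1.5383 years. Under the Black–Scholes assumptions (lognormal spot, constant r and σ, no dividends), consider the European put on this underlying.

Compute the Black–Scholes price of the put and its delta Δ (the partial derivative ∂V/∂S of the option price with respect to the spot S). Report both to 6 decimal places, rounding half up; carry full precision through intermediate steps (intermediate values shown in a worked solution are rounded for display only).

σ√T = 0.56·√1.5383 = 0.694558
d₁ = (ln(S/K) + (r+σ²/2)T) / (σ√T) = (ln(161.32/188.52) + (0.0066+0.56²/2)·1.5383) / 0.694558 = (-0.155814 + 0.251358) / 0.694558 = 0.137561
d₂ = d₁ − σ√T = 0.137561 − 0.694558 = -0.556997
e^{−rT} = e^{−0.0066·1.5383} = 0.989899
N(−d₁) = 0.445294,  N(−d₂) = 0.711235
Put price V = K·e^{−rT}·N(−d₂) − S·N(−d₁) = 132.727657 − 71.834779 = 60.892878
Δ = −N(−d₁) = -0.445294

price = 60.892878
Δ = -0.445294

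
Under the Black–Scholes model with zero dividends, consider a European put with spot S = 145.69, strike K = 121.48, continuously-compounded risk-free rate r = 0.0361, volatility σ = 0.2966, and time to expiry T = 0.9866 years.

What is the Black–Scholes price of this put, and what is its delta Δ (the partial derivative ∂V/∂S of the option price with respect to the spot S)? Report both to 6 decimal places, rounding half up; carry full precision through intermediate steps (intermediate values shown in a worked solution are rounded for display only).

σ√T = 0.2966·√0.9866 = 0.294606
d₁ = (ln(S/K) + (r+σ²/2)T) / (σ√T) = (ln(145.69/121.48) + (0.0361+0.2966²/2)·0.9866) / 0.294606 = (0.181731 + 0.079013) / 0.294606 = 0.885060
d₂ = d₁ − σ√T = 0.885060 − 0.294606 = 0.590454
e^{−rT} = e^{−0.0361·0.9866} = 0.965011
N(−d₁) = 0.188062,  N(−d₂) = 0.277443
Put price V = K·e^{−rT}·N(−d₂) − S·N(−d₁) = 32.524519 − 27.398771 = 5.125748
Δ = −N(−d₁) = -0.188062

price = 5.125748
Δ = -0.188062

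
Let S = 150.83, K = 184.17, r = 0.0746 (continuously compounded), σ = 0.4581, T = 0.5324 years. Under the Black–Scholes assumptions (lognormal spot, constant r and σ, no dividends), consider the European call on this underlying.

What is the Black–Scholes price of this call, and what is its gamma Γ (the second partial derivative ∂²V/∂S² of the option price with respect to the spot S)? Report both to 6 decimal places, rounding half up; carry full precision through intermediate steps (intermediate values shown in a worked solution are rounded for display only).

price = 11.088681
Γ = 0.007538

σ√T = 0.4581·√0.5324 = 0.334256
d₁ = (ln(S/K) + (r+σ²/2)T) / (σ√T) = (ln(150.83/184.17) + (0.0746+0.4581²/2)·0.5324) / 0.334256 = (-0.199706 + 0.095581) / 0.334256 = -0.311513
d₂ = d₁ − σ√T = -0.311513 − 0.334256 = -0.645770
e^{−rT} = e^{−0.0746·0.5324} = 0.961061
N(d₁) = 0.377705,  N(d₂) = 0.259214
Call price V = S·N(d₁) − K·e^{−rT}·N(d₂) = 56.969269 − 45.880588 = 11.088681
φ(d₁) = (1/√(2π))·e^{−d₁²/2} = 0.380048
Γ = φ(d₁) / (S·σ·√T) = 0.007538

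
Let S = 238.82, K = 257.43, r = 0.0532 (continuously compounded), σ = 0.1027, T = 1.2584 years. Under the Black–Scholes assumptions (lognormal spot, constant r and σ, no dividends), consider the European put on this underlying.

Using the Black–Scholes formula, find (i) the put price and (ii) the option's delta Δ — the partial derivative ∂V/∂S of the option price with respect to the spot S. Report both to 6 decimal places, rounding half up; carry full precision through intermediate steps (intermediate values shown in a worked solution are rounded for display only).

price = 12.012075
Δ = -0.505036

σ√T = 0.1027·√1.2584 = 0.115207
d₁ = (ln(S/K) + (r+σ²/2)T) / (σ√T) = (ln(238.82/257.43) + (0.0532+0.1027²/2)·1.2584) / 0.115207 = (-0.075038 + 0.073583) / 0.115207 = -0.012625
d₂ = d₁ − σ√T = -0.012625 − 0.115207 = -0.127832
e^{−rT} = e^{−0.0532·1.2584} = 0.935245
N(−d₁) = 0.505036,  N(−d₂) = 0.550859
Put price V = K·e^{−rT}·N(−d₂) − S·N(−d₁) = 132.624880 − 120.612805 = 12.012075
Δ = −N(−d₁) = -0.505036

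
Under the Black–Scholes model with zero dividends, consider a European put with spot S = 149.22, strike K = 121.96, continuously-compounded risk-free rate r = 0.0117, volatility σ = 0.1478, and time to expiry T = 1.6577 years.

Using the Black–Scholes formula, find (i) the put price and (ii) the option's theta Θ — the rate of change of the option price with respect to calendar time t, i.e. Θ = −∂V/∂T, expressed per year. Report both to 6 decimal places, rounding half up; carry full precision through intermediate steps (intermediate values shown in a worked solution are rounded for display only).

price = 1.536459
Θ = -1.350237

σ√T = 0.1478·√1.6577 = 0.190295
d₁ = (ln(S/K) + (r+σ²/2)T) / (σ√T) = (ln(149.22/121.96) + (0.0117+0.1478²/2)·1.6577) / 0.190295 = (0.201729 + 0.037501) / 0.190295 = 1.257152
d₂ = d₁ − σ√T = 1.257152 − 0.190295 = 1.066857
e^{−rT} = e^{−0.0117·1.6577} = 0.980792
N(−d₁) = 0.104349,  N(−d₂) = 0.143018
Put price V = K·e^{−rT}·N(−d₂) − S·N(−d₁) = 17.107456 − 15.570997 = 1.536459
φ(d₁) = (1/√(2π))·e^{−d₁²/2} = 0.181019
Θ = −S·φ(d₁)·σ/(2√T) + r·K·e^{−rT}·N(−d₂) = −1.550394 + 0.200157 = -1.350237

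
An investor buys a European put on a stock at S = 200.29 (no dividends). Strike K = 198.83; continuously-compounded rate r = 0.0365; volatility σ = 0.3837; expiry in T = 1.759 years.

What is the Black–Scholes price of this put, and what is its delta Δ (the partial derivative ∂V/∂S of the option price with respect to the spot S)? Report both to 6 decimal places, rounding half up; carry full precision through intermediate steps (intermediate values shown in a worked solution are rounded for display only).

σ√T = 0.3837·√1.759 = 0.508891
d₁ = (ln(S/K) + (r+σ²/2)T) / (σ√T) = (ln(200.29/198.83) + (0.0365+0.3837²/2)·1.759) / 0.508891 = (0.007316 + 0.193688) / 0.508891 = 0.394986
d₂ = d₁ − σ√T = 0.394986 − 0.508891 = -0.113905
e^{−rT} = e^{−0.0365·1.759} = 0.937814
N(−d₁) = 0.346427,  N(−d₂) = 0.545344
Put price V = K·e^{−rT}·N(−d₂) − S·N(−d₁) = 101.687806 − 69.385811 = 32.301995
Δ = −N(−d₁) = -0.346427

price = 32.301995
Δ = -0.346427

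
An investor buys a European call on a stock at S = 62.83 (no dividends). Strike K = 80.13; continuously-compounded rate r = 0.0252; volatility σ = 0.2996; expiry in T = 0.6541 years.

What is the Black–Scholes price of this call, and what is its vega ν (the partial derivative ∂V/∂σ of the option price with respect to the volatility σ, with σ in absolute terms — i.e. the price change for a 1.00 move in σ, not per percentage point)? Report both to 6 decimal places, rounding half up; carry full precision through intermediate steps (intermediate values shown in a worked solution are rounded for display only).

σ√T = 0.2996·√0.6541 = 0.242306
d₁ = (ln(S/K) + (r+σ²/2)T) / (σ√T) = (ln(62.83/80.13) + (0.0252+0.2996²/2)·0.6541) / 0.242306 = (-0.243218 + 0.045839) / 0.242306 = -0.814583
d₂ = d₁ − σ√T = -0.814583 − 0.242306 = -1.056889
e^{−rT} = e^{−0.0252·0.6541} = 0.983652
N(d₁) = 0.207655,  N(d₂) = 0.145281
Call price V = S·N(d₁) − K·e^{−rT}·N(d₂) = 13.046993 − 11.451060 = 1.595933
φ(d₁) = (1/√(2π))·e^{−d₁²/2} = 0.286301
ν = S·φ(d₁)·√T = 14.548294

price = 1.595933
ν = 14.548294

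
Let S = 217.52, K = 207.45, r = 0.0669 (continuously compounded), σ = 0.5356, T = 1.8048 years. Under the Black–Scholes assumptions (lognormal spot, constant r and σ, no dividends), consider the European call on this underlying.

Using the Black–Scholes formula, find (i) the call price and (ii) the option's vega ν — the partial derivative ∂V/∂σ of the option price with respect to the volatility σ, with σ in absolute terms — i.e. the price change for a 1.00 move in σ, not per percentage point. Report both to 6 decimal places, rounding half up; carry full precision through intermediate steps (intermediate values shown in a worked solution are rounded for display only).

price = 74.685079
ν = 97.757128

σ√T = 0.5356·√1.8048 = 0.719540
d₁ = (ln(S/K) + (r+σ²/2)T) / (σ√T) = (ln(217.52/207.45) + (0.0669+0.5356²/2)·1.8048) / 0.719540 = (0.047400 + 0.379610) / 0.719540 = 0.593449
d₂ = d₁ − σ√T = 0.593449 − 0.719540 = -0.126091
e^{−rT} = e^{−0.0669·1.8048} = 0.886263
N(d₁) = 0.723560,  N(d₂) = 0.449830
Call price V = S·N(d₁) − K·e^{−rT}·N(d₂) = 157.388717 − 82.703638 = 74.685079
φ(d₁) = (1/√(2π))·e^{−d₁²/2} = 0.334530
ν = S·φ(d₁)·√T = 97.757128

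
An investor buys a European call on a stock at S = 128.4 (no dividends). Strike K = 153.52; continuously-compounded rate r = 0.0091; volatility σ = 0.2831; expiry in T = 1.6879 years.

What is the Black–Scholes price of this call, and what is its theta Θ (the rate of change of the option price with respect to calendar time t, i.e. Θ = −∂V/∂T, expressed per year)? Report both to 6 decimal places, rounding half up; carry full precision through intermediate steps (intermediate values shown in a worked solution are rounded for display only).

price = 10.957424
Θ = -5.759903

σ√T = 0.2831·√1.6879 = 0.367801
d₁ = (ln(S/K) + (r+σ²/2)T) / (σ√T) = (ln(128.4/153.52) + (0.0091+0.2831²/2)·1.6879) / 0.367801 = (-0.178680 + 0.082999) / 0.367801 = -0.260145
d₂ = d₁ − σ√T = -0.260145 − 0.367801 = -0.627946
e^{−rT} = e^{−0.0091·1.6879} = 0.984757
N(d₁) = 0.397376,  N(d₂) = 0.265020
Call price V = S·N(d₁) − K·e^{−rT}·N(d₂) = 51.023071 − 40.065647 = 10.957424
φ(d₁) = (1/√(2π))·e^{−d₁²/2} = 0.385669
Θ = −S·φ(d₁)·σ/(2√T) − r·K·e^{−rT}·N(d₂) = −5.395306 − 0.364597 = -5.759903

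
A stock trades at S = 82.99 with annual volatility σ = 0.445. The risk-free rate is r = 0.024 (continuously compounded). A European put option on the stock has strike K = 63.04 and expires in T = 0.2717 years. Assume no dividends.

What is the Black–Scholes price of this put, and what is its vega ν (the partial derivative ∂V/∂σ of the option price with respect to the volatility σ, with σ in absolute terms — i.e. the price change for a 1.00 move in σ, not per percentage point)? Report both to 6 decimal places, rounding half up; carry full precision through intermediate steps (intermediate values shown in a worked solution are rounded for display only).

price = 0.908422
ν = 7.131600

σ√T = 0.445·√0.2717 = 0.231956
d₁ = (ln(S/K) + (r+σ²/2)T) / (σ√T) = (ln(82.99/63.04) + (0.024+0.445²/2)·0.2717) / 0.231956 = (0.274951 + 0.033422) / 0.231956 = 1.329449
d₂ = d₁ − σ√T = 1.329449 − 0.231956 = 1.097494
e^{−rT} = e^{−0.024·0.2717} = 0.993500
N(−d₁) = 0.091850,  N(−d₂) = 0.136213
Put price V = K·e^{−rT}·N(−d₂) − S·N(−d₁) = 8.531046 − 7.622624 = 0.908422
φ(d₁) = (1/√(2π))·e^{−d₁²/2} = 0.164860
ν = S·φ(d₁)·√T = 7.131600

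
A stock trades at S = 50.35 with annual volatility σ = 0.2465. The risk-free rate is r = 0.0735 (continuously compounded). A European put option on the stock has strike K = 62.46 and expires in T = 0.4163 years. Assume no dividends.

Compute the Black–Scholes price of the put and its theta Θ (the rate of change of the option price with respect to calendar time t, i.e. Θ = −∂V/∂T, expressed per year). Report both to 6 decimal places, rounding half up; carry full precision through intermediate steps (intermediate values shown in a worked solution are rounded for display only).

σ√T = 0.2465·√0.4163 = 0.159045
d₁ = (ln(S/K) + (r+σ²/2)T) / (σ√T) = (ln(50.35/62.46) + (0.0735+0.2465²/2)·0.4163) / 0.159045 = (-0.215528 + 0.043246) / 0.159045 = -1.083228
d₂ = d₁ − σ√T = -1.083228 − 0.159045 = -1.242273
e^{−rT} = e^{−0.0735·0.4163} = 0.969865
N(−d₁) = 0.860646,  N(−d₂) = 0.892932
Put price V = K·e^{−rT}·N(−d₂) − S·N(−d₁) = 54.091849 − 43.333544 = 10.758305
φ(d₁) = (1/√(2π))·e^{−d₁²/2} = 0.221878
Θ = −S·φ(d₁)·σ/(2√T) + r·K·e^{−rT}·N(−d₂) = −2.134010 + 3.975751 = 1.841741

price = 10.758305
Θ = 1.841741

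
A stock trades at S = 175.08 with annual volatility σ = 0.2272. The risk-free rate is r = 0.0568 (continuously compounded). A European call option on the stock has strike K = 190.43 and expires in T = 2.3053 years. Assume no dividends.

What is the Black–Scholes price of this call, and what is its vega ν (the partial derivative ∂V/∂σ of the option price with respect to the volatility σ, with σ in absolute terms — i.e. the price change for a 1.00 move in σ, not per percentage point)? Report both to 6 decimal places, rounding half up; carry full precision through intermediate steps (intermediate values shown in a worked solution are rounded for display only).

price = 27.651135
ν = 101.123589

σ√T = 0.2272·√2.3053 = 0.344963
d₁ = (ln(S/K) + (r+σ²/2)T) / (σ√T) = (ln(175.08/190.43) + (0.0568+0.2272²/2)·2.3053) / 0.344963 = (-0.084042 + 0.190441) / 0.344963 = 0.308436
d₂ = d₁ − σ√T = 0.308436 − 0.344963 = -0.036526
e^{−rT} = e^{−0.0568·2.3053} = 0.877269
N(d₁) = 0.621125,  N(d₂) = 0.485431
Call price V = S·N(d₁) − K·e^{−rT}·N(d₂) = 108.746531 − 81.095396 = 27.651135
φ(d₁) = (1/√(2π))·e^{−d₁²/2} = 0.380410
ν = S·φ(d₁)·√T = 101.123589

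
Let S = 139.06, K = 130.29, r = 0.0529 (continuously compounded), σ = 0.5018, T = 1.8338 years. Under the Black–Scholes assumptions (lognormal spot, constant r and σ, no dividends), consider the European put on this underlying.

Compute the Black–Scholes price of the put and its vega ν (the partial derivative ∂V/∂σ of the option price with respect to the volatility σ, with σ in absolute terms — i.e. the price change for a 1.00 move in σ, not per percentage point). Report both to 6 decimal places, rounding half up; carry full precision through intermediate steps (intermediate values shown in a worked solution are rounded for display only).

price = 24.739596
ν = 63.554427

σ√T = 0.5018·√1.8338 = 0.679527
d₁ = (ln(S/K) + (r+σ²/2)T) / (σ√T) = (ln(139.06/130.29) + (0.0529+0.5018²/2)·1.8338) / 0.679527 = (0.065143 + 0.327886) / 0.679527 = 0.578386
d₂ = d₁ − σ√T = 0.578386 − 0.679527 = -0.101140
e^{−rT} = e^{−0.0529·1.8338} = 0.907549
N(−d₁) = 0.281502,  N(−d₂) = 0.540280
Put price V = K·e^{−rT}·N(−d₂) − S·N(−d₁) = 63.885209 − 39.145613 = 24.739596
φ(d₁) = (1/√(2π))·e^{−d₁²/2} = 0.337495
ν = S·φ(d₁)·√T = 63.554427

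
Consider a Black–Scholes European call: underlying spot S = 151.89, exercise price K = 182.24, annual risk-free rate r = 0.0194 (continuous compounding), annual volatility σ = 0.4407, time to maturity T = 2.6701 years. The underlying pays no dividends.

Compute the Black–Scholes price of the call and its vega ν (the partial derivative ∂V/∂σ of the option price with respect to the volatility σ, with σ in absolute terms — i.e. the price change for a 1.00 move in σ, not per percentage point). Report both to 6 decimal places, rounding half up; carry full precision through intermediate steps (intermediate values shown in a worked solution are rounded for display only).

price = 35.823503
ν = 97.441370

σ√T = 0.4407·√2.6701 = 0.720123
d₁ = (ln(S/K) + (r+σ²/2)T) / (σ√T) = (ln(151.89/182.24) + (0.0194+0.4407²/2)·2.6701) / 0.720123 = (-0.182168 + 0.311089) / 0.720123 = 0.179026
d₂ = d₁ − σ√T = 0.179026 − 0.720123 = -0.541097
e^{−rT} = e^{−0.0194·2.6701} = 0.949519
N(d₁) = 0.571041,  N(d₂) = 0.294220
Call price V = S·N(d₁) − K·e^{−rT}·N(d₂) = 86.735468 − 50.911966 = 35.823503
φ(d₁) = (1/√(2π))·e^{−d₁²/2} = 0.392600
ν = S·φ(d₁)·√T = 97.441370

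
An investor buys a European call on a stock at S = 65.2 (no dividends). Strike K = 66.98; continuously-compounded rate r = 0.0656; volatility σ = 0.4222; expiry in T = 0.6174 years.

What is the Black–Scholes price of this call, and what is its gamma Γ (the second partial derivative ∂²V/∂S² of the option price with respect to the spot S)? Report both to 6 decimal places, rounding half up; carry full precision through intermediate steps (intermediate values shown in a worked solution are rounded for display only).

price = 8.978056
Γ = 0.018054

σ√T = 0.4222·√0.6174 = 0.331743
d₁ = (ln(S/K) + (r+σ²/2)T) / (σ√T) = (ln(65.2/66.98) + (0.0656+0.4222²/2)·0.6174) / 0.331743 = (-0.026935 + 0.095528) / 0.331743 = 0.206767
d₂ = d₁ − σ√T = 0.206767 − 0.331743 = -0.124976
e^{−rT} = e^{−0.0656·0.6174} = 0.960308
N(d₁) = 0.581904,  N(d₂) = 0.450271
Call price V = S·N(d₁) − K·e^{−rT}·N(d₂) = 37.940148 − 28.962092 = 8.978056
φ(d₁) = (1/√(2π))·e^{−d₁²/2} = 0.390505
Γ = φ(d₁) / (S·σ·√T) = 0.018054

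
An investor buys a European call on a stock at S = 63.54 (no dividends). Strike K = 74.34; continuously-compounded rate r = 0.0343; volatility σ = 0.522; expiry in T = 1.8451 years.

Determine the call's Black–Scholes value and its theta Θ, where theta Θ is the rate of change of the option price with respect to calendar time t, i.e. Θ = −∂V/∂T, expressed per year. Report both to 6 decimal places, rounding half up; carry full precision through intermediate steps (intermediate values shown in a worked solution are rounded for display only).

σ√T = 0.522·√1.8451 = 0.709056
d₁ = (ln(S/K) + (r+σ²/2)T) / (σ√T) = (ln(63.54/74.34) + (0.0343+0.522²/2)·1.8451) / 0.709056 = (-0.156980 + 0.314667) / 0.709056 = 0.222391
d₂ = d₁ − σ√T = 0.222391 − 0.709056 = -0.486665
e^{−rT} = e^{−0.0343·1.8451} = 0.938674
N(d₁) = 0.587995,  N(d₂) = 0.313248
Call price V = S·N(d₁) − K·e^{−rT}·N(d₂) = 37.361213 − 21.858759 = 15.502454
φ(d₁) = (1/√(2π))·e^{−d₁²/2} = 0.389198
Θ = −S·φ(d₁)·σ/(2√T) − r·K·e^{−rT}·N(d₂) = −4.751691 − 0.749755 = -5.501447

price = 15.502454
Θ = -5.501447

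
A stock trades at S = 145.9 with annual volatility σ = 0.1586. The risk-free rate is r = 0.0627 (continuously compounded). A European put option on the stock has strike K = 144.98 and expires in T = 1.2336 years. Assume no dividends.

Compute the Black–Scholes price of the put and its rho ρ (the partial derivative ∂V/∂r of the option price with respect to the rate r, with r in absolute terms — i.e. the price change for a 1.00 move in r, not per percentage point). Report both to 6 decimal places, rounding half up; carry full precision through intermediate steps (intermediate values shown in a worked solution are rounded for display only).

price = 5.058222
ρ = -57.839305

σ√T = 0.1586·√1.2336 = 0.176153
d₁ = (ln(S/K) + (r+σ²/2)T) / (σ√T) = (ln(145.9/144.98) + (0.0627+0.1586²/2)·1.2336) / 0.176153 = (0.006326 + 0.092862) / 0.176153 = 0.563075
d₂ = d₁ − σ√T = 0.563075 − 0.176153 = 0.386921
e^{−rT} = e^{−0.0627·1.2336} = 0.925569
N(−d₁) = 0.286692,  N(−d₂) = 0.349407
Put price V = K·e^{−rT}·N(−d₂) − S·N(−d₁) = 46.886596 − 41.828374 = 5.058222
ρ = −K·T·e^{−rT}·N(−d₂) = -57.839305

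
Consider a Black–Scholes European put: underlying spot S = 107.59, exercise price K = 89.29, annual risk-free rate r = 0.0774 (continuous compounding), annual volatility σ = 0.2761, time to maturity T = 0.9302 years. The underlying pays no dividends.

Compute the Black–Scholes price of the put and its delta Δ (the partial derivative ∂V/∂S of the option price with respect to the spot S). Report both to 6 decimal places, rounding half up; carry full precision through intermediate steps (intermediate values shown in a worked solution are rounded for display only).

σ√T = 0.2761·√0.9302 = 0.266290
d₁ = (ln(S/K) + (r+σ²/2)T) / (σ√T) = (ln(107.59/89.29) + (0.0774+0.2761²/2)·0.9302) / 0.266290 = (0.186438 + 0.107453) / 0.266290 = 1.103650
d₂ = d₁ − σ√T = 1.103650 − 0.266290 = 0.837360
e^{−rT} = e^{−0.0774·0.9302} = 0.930533
N(−d₁) = 0.134872,  N(−d₂) = 0.201195
Put price V = K·e^{−rT}·N(−d₂) − S·N(−d₁) = 16.716753 − 14.510927 = 2.205826
Δ = −N(−d₁) = -0.134872

price = 2.205826
Δ = -0.134872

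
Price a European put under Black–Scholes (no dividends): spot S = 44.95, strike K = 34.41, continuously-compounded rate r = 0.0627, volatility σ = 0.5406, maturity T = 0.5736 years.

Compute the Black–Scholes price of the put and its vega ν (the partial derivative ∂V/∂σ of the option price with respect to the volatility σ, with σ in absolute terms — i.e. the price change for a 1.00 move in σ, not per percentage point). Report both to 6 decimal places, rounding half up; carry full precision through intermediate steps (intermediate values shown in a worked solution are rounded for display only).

σ√T = 0.5406·√0.5736 = 0.409431
d₁ = (ln(S/K) + (r+σ²/2)T) / (σ√T) = (ln(44.95/34.41) + (0.0627+0.5406²/2)·0.5736) / 0.409431 = (0.267204 + 0.119782) / 0.409431 = 0.945178
d₂ = d₁ − σ√T = 0.945178 − 0.409431 = 0.535747
e^{−rT} = e^{−0.0627·0.5736} = 0.964674
N(−d₁) = 0.172284,  N(−d₂) = 0.296067
Put price V = K·e^{−rT}·N(−d₂) − S·N(−d₁) = 9.827768 − 7.744166 = 2.083602
φ(d₁) = (1/√(2π))·e^{−d₁²/2} = 0.255223
ν = S·φ(d₁)·√T = 8.688671

price = 2.083602
ν = 8.688671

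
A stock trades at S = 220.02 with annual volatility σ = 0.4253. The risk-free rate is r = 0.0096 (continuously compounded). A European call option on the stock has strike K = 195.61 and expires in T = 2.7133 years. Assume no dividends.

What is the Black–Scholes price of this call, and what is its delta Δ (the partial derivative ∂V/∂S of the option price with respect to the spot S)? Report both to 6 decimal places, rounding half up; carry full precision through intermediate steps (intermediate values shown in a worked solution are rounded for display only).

σ√T = 0.4253·√2.7133 = 0.700558
d₁ = (ln(S/K) + (r+σ²/2)T) / (σ√T) = (ln(220.02/195.61) + (0.0096+0.4253²/2)·2.7133) / 0.700558 = (0.117596 + 0.271439) / 0.700558 = 0.555320
d₂ = d₁ − σ√T = 0.555320 − 0.700558 = -0.145238
e^{−rT} = e^{−0.0096·2.7133} = 0.974289
N(d₁) = 0.710662,  N(d₂) = 0.442261
Call price V = S·N(d₁) − K·e^{−rT}·N(d₂) = 156.359895 − 84.286455 = 72.073440
Δ = N(d₁) = 0.710662

price = 72.073440
Δ = 0.710662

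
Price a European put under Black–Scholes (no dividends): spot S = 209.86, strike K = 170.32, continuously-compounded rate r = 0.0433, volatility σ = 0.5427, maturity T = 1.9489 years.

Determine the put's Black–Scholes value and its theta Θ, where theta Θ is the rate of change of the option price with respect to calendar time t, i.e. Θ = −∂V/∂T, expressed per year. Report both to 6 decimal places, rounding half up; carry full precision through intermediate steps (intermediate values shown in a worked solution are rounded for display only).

price = 31.190515
Θ = -8.770939

σ√T = 0.5427·√1.9489 = 0.757626
d₁ = (ln(S/K) + (r+σ²/2)T) / (σ√T) = (ln(209.86/170.32) + (0.0433+0.5427²/2)·1.9489) / 0.757626 = (0.208762 + 0.371386) / 0.757626 = 0.765744
d₂ = d₁ − σ√T = 0.765744 − 0.757626 = 0.008118
e^{−rT} = e^{−0.0433·1.9489} = 0.919075
N(−d₁) = 0.221914,  N(−d₂) = 0.496761
Put price V = K·e^{−rT}·N(−d₂) − S·N(−d₁) = 77.761454 − 46.570939 = 31.190515
φ(d₁) = (1/√(2π))·e^{−d₁²/2} = 0.297566
Θ = −S·φ(d₁)·σ/(2√T) + r·K·e^{−rT}·N(−d₂) = −12.138010 + 3.367071 = -8.770939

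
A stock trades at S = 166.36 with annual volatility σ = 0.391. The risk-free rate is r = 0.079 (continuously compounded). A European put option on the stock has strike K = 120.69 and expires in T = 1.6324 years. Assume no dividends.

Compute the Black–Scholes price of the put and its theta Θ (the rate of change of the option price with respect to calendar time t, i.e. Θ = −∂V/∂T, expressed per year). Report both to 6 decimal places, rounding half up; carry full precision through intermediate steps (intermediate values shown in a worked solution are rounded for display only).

σ√T = 0.391·√1.6324 = 0.499563
d₁ = (ln(S/K) + (r+σ²/2)T) / (σ√T) = (ln(166.36/120.69) + (0.079+0.391²/2)·1.6324) / 0.499563 = (0.320929 + 0.253741) / 0.499563 = 1.150346
d₂ = d₁ − σ√T = 1.150346 − 0.499563 = 0.650783
e^{−rT} = e^{−0.079·1.6324} = 0.879009
N(−d₁) = 0.125001,  N(−d₂) = 0.257593
Put price V = K·e^{−rT}·N(−d₂) − S·N(−d₁) = 27.327466 − 20.795123 = 6.532343
φ(d₁) = (1/√(2π))·e^{−d₁²/2} = 0.205854
Θ = −S·φ(d₁)·σ/(2√T) + r·K·e^{−rT}·N(−d₂) = −5.240135 + 2.158870 = -3.081265

price = 6.532343
Θ = -3.081265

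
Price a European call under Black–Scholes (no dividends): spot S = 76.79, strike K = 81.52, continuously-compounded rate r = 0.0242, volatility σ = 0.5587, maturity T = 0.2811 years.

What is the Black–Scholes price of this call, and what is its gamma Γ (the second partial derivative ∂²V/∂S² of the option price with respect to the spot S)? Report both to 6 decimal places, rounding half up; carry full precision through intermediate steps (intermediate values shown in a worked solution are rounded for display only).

σ√T = 0.5587·√0.2811 = 0.296216
d₁ = (ln(S/K) + (r+σ²/2)T) / (σ√T) = (ln(76.79/81.52) + (0.0242+0.5587²/2)·0.2811) / 0.296216 = (-0.059774 + 0.050675) / 0.296216 = -0.030718
d₂ = d₁ − σ√T = -0.030718 − 0.296216 = -0.326935
e^{−rT} = e^{−0.0242·0.2811} = 0.993220
N(d₁) = 0.487747,  N(d₂) = 0.371859
Call price V = S·N(d₁) − K·e^{−rT}·N(d₂) = 37.454099 − 30.108402 = 7.345698
φ(d₁) = (1/√(2π))·e^{−d₁²/2} = 0.398754
Γ = φ(d₁) / (S·σ·√T) = 0.017530

price = 7.345698
Γ = 0.017530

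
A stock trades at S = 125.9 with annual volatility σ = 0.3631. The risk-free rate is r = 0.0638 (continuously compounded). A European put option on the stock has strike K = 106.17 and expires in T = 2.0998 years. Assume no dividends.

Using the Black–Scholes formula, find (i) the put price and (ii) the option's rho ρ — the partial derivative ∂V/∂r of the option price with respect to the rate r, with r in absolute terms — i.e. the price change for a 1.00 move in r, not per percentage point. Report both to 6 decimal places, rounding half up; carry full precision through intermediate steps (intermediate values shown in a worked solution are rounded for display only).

σ√T = 0.3631·√2.0998 = 0.526157
d₁ = (ln(S/K) + (r+σ²/2)T) / (σ√T) = (ln(125.9/106.17) + (0.0638+0.3631²/2)·2.0998) / 0.526157 = (0.170446 + 0.272388) / 0.526157 = 0.841639
d₂ = d₁ − σ√T = 0.841639 − 0.526157 = 0.315482
e^{−rT} = e^{−0.0638·2.0998} = 0.874619
N(−d₁) = 0.199995,  N(−d₂) = 0.376198
Put price V = K·e^{−rT}·N(−d₂) − S·N(−d₁) = 34.933076 − 25.179374 = 9.753702
ρ = −K·T·e^{−rT}·N(−d₂) = -73.352474

price = 9.753702
ρ = -73.352474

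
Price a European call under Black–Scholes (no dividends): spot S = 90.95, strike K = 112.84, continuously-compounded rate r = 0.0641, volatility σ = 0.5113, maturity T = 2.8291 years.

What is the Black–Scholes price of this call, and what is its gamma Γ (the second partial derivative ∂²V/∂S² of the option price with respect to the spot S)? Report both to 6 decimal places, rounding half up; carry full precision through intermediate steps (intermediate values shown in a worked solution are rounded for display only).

price = 29.232460
Γ = 0.004727

σ√T = 0.5113·√2.8291 = 0.860003
d₁ = (ln(S/K) + (r+σ²/2)T) / (σ√T) = (ln(90.95/112.84) + (0.0641+0.5113²/2)·2.8291) / 0.860003 = (-0.215661 + 0.551148) / 0.860003 = 0.390100
d₂ = d₁ − σ√T = 0.390100 − 0.860003 = -0.469903
e^{−rT} = e^{−0.0641·2.8291} = 0.834147
N(d₁) = 0.651769,  N(d₂) = 0.319212
Call price V = S·N(d₁) − K·e^{−rT}·N(d₂) = 59.278352 − 30.045892 = 29.232460
φ(d₁) = (1/√(2π))·e^{−d₁²/2} = 0.369713
Γ = φ(d₁) / (S·σ·√T) = 0.004727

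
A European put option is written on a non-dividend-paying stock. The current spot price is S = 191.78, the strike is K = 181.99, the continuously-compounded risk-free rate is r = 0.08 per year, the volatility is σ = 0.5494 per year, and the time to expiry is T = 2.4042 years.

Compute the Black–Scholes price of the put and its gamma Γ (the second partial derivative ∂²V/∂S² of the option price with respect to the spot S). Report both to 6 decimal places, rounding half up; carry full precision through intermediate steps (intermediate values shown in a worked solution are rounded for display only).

σ√T = 0.5494·√2.4042 = 0.851871
d₁ = (ln(S/K) + (r+σ²/2)T) / (σ√T) = (ln(191.78/181.99) + (0.08+0.5494²/2)·2.4042) / 0.851871 = (0.052397 + 0.555178) / 0.851871 = 0.713225
d₂ = d₁ − σ√T = 0.713225 − 0.851871 = -0.138647
e^{−rT} = e^{−0.08·2.4042} = 0.825030
N(−d₁) = 0.237853,  N(−d₂) = 0.555135
Put price V = K·e^{−rT}·N(−d₂) − S·N(−d₁) = 83.351983 − 45.615529 = 37.736454
φ(d₁) = (1/√(2π))·e^{−d₁²/2} = 0.309350
Γ = φ(d₁) / (S·σ·√T) = 0.001894

price = 37.736454
Γ = 0.001894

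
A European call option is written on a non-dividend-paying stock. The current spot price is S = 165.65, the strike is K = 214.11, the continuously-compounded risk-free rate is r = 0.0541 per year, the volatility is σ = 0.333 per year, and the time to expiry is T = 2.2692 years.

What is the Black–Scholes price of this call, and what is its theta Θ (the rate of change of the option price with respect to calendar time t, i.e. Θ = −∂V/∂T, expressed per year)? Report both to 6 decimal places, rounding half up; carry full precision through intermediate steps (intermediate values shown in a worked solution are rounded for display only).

σ√T = 0.333·√2.2692 = 0.501627
d₁ = (ln(S/K) + (r+σ²/2)T) / (σ√T) = (ln(165.65/214.11) + (0.0541+0.333²/2)·2.2692) / 0.501627 = (-0.256613 + 0.248578) / 0.501627 = -0.016017
d₂ = d₁ − σ√T = -0.016017 − 0.501627 = -0.517643
e^{−rT} = e^{−0.0541·2.2692} = 0.884473
N(d₁) = 0.493611,  N(d₂) = 0.302354
Call price V = S·N(d₁) − K·e^{−rT}·N(d₂) = 81.766586 − 57.258035 = 24.508552
φ(d₁) = (1/√(2π))·e^{−d₁²/2} = 0.398891
Θ = −S·φ(d₁)·σ/(2√T) − r·K·e^{−rT}·N(d₂) = −7.303376 − 3.097660 = -10.401036

price = 24.508552
Θ = -10.401036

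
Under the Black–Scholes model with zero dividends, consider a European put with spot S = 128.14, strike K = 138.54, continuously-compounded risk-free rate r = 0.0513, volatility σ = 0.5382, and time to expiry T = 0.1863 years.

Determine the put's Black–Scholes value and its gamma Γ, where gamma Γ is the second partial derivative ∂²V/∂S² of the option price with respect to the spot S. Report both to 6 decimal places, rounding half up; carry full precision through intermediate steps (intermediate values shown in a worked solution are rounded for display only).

price = 17.336286
Γ = 0.013190

σ√T = 0.5382·√0.1863 = 0.232300
d₁ = (ln(S/K) + (r+σ²/2)T) / (σ√T) = (ln(128.14/138.54) + (0.0513+0.5382²/2)·0.1863) / 0.232300 = (-0.078036 + 0.036539) / 0.232300 = -0.178634
d₂ = d₁ − σ√T = -0.178634 − 0.232300 = -0.410934
e^{−rT} = e^{−0.0513·0.1863} = 0.990488
N(−d₁) = 0.570887,  N(−d₂) = 0.659440
Put price V = K·e^{−rT}·N(−d₂) − S·N(−d₁) = 90.489796 − 73.153510 = 17.336286
φ(d₁) = (1/√(2π))·e^{−d₁²/2} = 0.392628
Γ = φ(d₁) / (S·σ·√T) = 0.013190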